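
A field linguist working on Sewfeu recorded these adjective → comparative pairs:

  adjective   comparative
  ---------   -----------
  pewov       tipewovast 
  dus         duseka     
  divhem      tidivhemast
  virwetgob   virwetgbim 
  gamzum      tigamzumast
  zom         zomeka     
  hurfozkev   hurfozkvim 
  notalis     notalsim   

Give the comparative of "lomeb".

zom and gamzum both end in -m yet inflect differently (zomeka, tigamzumast), so the final letter is not what conditions the rule; the number of vowels is.
"lomeb" has 2 vowels. The stems with 2 vowels (gamzum → tigamzumast, divhem → tidivhemast, pewov → tipewovast) add ti- … -ast around the stem.
The other patterns: stems with 1 vowel add -eka; stems with 3 vowels delete the last vowel and add -im.
So lomeb → tilomebast.

tilomebast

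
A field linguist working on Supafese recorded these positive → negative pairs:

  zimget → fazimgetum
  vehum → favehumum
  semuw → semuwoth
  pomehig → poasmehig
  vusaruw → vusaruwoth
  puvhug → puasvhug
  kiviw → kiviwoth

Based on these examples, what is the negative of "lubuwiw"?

"lubuwiw" ends in -w. The stems ending in -w (kiviw → kiviwoth, semuw → semuwoth, vusaruw → vusaruwoth) add -oth.
The other patterns: stems ending in -m or -t add fa- … -um around the stem; stems ending in -g insert -as- after the first vowel.
So lubuwiw → lubuwiwoth.

lubuwiwoth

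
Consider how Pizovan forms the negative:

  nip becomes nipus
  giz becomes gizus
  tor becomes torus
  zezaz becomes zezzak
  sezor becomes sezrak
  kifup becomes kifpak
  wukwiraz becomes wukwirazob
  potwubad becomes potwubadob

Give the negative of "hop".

hopus

giz and zezaz both end in -z yet inflect differently (gizus, zezzak), so the final letter is not what conditions the rule; the number of vowels is.
"hop" has 1 vowel. The stems with 1 vowel (nip → nipus, giz → gizus, tor → torus) add -us.
The other patterns: stems with 2 vowels delete the last vowel and add -ak; stems with 3 vowels add -ob.
So hop → hopus.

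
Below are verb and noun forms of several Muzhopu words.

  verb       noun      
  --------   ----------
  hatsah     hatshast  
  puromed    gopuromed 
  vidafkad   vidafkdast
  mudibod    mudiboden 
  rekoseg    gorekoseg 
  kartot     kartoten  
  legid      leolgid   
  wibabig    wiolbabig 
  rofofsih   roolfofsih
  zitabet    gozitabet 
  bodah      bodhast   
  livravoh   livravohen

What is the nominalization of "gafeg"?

gogafeg

"gafeg" has last vowel 'e'. The stems whose last vowel is 'e' (puromed → gopuromed, rekoseg → gorekoseg, zitabet → gozitabet) add the prefix go-.
The other patterns: stems whose last vowel is 'o' add -en; stems whose last vowel is 'a' delete the last vowel and add -ast; stems whose last vowel is 'i' insert -ol- after the first vowel.
So gafeg → gogafeg.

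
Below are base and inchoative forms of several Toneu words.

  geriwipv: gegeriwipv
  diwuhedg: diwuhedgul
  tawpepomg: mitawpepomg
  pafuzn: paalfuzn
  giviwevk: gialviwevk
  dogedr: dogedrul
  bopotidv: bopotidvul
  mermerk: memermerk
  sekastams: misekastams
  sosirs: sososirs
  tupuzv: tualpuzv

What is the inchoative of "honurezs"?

"honurezs" has second-to-last letter 'z'. The stems whose second-to-last letter is 'z' (pafuzn → paalfuzn, tupuzv → tualpuzv) insert -al- after the first vowel.
The other patterns: stems whose second-to-last letter is 'p' or 'r' repeat the first consonant+vowel as a prefix; stems whose second-to-last letter is 'd' add -ul; stems whose second-to-last letter is 'm' add the prefix mi-.
So honurezs → hoalnurezs.

hoalnurezs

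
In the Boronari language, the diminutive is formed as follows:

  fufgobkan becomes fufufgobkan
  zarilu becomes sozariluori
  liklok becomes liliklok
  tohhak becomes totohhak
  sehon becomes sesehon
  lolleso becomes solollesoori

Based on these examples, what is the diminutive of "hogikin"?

hohogikin

sehon and lolleso both have last vowel 'o' yet inflect differently (sesehon, solollesoori), so the last vowel is not what conditions the rule; whether the stem ends in a vowel or a consonant is.
"hogikin" ends in a consonant. The stems ending in a consonant (sehon → sesehon, fufgobkan → fufufgobkan, liklok → liliklok) repeat the first consonant+vowel as a prefix.
The other pattern: stems ending in a vowel add so- … -ori around the stem.
So hogikin → hohogikin.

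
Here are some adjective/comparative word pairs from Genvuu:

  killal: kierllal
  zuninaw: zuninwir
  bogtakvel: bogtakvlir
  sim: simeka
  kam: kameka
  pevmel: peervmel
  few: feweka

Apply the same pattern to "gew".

"gew" has 1 vowel. The stems with 1 vowel (kam → kameka, sim → simeka, few → feweka) add -eka.
So gew → geweka.

geweka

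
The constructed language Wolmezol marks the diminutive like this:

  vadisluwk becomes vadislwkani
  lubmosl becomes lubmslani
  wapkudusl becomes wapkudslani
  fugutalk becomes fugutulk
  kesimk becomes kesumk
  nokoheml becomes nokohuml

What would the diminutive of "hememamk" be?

"hememamk" has second-to-last letter 'm'. The stems whose second-to-last letter is 'm' (kesimk → kesumk, nokoheml → nokohuml) change the last vowel to 'u'.
So hememamk → hememumk.

hememumk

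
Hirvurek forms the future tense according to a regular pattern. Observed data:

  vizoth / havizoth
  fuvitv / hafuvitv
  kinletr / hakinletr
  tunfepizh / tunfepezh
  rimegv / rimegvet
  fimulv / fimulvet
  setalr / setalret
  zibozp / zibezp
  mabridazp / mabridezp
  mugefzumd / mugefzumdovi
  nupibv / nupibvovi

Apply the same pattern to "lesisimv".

"lesisimv" has second-to-last letter 'm'. The one such stem in the data (mugefzumd → mugefzumdovi) adds -ovi, so the same rule applies.
So lesisimv → lesisimvovi.

lesisimvovi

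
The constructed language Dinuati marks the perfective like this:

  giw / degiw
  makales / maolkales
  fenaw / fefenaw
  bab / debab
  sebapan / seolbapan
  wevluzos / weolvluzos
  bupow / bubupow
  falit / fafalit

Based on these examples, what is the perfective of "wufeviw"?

giw and fenaw both end in -w yet inflect differently (degiw, fefenaw), so the final letter is not what conditions the rule; the number of vowels is.
"wufeviw" has 3 vowels. The stems with 3 vowels (makales → maolkales, sebapan → seolbapan, wevluzos → weolvluzos) insert -ol- after the first vowel.
So wufeviw → wuolfeviw.

wuolfeviw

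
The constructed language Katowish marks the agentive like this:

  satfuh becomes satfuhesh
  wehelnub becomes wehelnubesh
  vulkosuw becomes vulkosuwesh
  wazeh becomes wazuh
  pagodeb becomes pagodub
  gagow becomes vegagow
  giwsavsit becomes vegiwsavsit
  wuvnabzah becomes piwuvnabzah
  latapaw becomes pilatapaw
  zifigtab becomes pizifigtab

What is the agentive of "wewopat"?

piwewopat

"wewopat" has last vowel 'a'. The stems whose last vowel is 'a' (wuvnabzah → piwuvnabzah, latapaw → pilatapaw, zifigtab → pizifigtab) add the prefix pi-.
The other patterns: stems whose last vowel is 'u' add -esh; stems whose last vowel is 'e' change the last vowel to 'u'; stems whose last vowel is 'i' or 'o' add the prefix ve-.
So wewopat → piwewopat.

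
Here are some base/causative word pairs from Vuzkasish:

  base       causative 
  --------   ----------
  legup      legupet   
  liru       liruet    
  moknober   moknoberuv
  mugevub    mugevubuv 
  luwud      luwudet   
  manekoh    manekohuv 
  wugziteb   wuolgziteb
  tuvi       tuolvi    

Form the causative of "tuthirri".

tuolthirri

mugevub and wugziteb both end in -b yet inflect differently (mugevubuv, wuolgziteb), so the final letter is not what conditions the rule; the first letter is.
"tuthirri" begins with t-. The one such stem in the data (tuvi → tuolvi) inserts -ol- after the first vowel (as does wugziteb), so the same rule applies.
The other patterns: stems beginning with l- add -et; stems beginning with m- add -uv.
So tuthirri → tuolthirri.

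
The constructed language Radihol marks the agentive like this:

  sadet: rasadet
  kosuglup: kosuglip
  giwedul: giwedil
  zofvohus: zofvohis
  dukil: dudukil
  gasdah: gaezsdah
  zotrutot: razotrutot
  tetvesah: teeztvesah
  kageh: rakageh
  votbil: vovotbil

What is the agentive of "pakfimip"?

votbil and giwedul both end in -l yet inflect differently (vovotbil, giwedil), so the final letter is not what conditions the rule; the last vowel is.
"pakfimip" has last vowel 'i'. The stems whose last vowel is 'i' (votbil → vovotbil, dukil → dudukil) repeat the first consonant+vowel as a prefix.
The other patterns: stems whose last vowel is 'u' change the last vowel to 'i'; stems whose last vowel is 'a' insert -ez- after the first vowel; stems whose last vowel is 'e' or 'o' add the prefix ra-.
So pakfimip → papakfimip.

papakfimip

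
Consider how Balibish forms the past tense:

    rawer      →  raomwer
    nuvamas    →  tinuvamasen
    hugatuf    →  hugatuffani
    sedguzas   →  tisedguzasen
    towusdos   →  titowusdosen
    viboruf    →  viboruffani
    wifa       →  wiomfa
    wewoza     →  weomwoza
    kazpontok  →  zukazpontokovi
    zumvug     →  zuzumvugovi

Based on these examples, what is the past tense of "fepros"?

wewoza and sedguzas both have last vowel 'a' yet inflect differently (weomwoza, tisedguzasen), so the last vowel is not what conditions the rule; the final letter is.
"fepros" ends in -s. The stems ending in -s (sedguzas → tisedguzasen, nuvamas → tinuvamasen, towusdos → titowusdosen) add ti- … -en around the stem.
So fepros → tifeprosen.

tifeprosen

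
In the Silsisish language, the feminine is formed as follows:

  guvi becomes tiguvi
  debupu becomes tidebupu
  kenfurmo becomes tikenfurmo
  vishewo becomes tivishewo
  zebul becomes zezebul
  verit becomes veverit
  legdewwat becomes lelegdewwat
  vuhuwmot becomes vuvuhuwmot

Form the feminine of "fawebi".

"fawebi" ends in a vowel. The stems ending in a vowel (guvi → tiguvi, debupu → tidebupu, kenfurmo → tikenfurmo) add the prefix ti-.
The other pattern: stems ending in a consonant repeat the first consonant+vowel as a prefix.
So fawebi → tifawebi.

tifawebi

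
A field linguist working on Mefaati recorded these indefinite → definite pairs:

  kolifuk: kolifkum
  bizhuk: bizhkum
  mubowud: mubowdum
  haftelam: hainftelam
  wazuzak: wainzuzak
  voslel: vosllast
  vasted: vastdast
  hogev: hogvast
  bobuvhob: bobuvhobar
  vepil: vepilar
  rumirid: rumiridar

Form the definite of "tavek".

"tavek" has last vowel 'e'. The stems whose last vowel is 'e' (voslel → vosllast, vasted → vastdast, hogev → hogvast) delete the last vowel and add -ast.
So tavek → tavkast.

tavkast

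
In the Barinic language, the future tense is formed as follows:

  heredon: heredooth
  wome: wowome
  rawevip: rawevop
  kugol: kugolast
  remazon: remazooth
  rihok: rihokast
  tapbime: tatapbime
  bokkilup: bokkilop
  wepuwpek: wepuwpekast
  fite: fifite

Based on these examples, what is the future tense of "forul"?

wome and wepuwpek both have last vowel 'e' yet inflect differently (wowome, wepuwpekast), so the last vowel is not what conditions the rule; the final letter is.
"forul" ends in -l. The one such stem in the data (kugol → kugolast) adds -ast, so the same rule applies.
The other patterns: stems ending in -p change the last vowel to 'o'; stems ending in -n drop the final letter and add -oth; stems ending in -e repeat the first consonant+vowel as a prefix.
So forul → forulast.

forulast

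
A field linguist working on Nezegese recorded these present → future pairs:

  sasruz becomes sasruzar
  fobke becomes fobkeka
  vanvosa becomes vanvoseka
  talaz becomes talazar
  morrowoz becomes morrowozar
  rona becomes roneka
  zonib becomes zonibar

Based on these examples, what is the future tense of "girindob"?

girindobar

talaz and vanvosa both have last vowel 'a' yet inflect differently (talazar, vanvoseka), so the last vowel is not what conditions the rule; whether the stem ends in a vowel or a consonant is.
"girindob" ends in a consonant. The stems ending in a consonant (morrowoz → morrowozar, sasruz → sasruzar, zonib → zonibar) add -ar.
The other pattern: stems ending in a vowel drop the final letter and add -eka.
So girindob → girindobar.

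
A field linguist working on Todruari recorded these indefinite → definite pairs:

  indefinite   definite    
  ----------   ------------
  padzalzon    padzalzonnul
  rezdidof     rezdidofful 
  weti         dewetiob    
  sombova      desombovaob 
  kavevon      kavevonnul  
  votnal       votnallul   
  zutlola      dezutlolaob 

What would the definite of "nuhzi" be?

sombova and votnal both have last vowel 'a' yet inflect differently (desombovaob, votnallul), so the last vowel is not what conditions the rule; whether the stem ends in a vowel or a consonant is.
"nuhzi" ends in a vowel. The stems ending in a vowel (sombova → desombovaob, weti → dewetiob, zutlola → dezutlolaob) add de- … -ob around the stem.
So nuhzi → denuhziob.

denuhziob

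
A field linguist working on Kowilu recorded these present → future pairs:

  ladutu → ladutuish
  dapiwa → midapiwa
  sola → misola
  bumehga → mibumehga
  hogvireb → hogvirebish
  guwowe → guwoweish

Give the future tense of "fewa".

bumehga and hogvireb both have 3 vowels yet inflect differently (mibumehga, hogvirebish), so the number of vowels is not what conditions the rule; the final letter is.
"fewa" ends in -a. The stems ending in -a (bumehga → mibumehga, sola → misola, dapiwa → midapiwa) add the prefix mi-.
So fewa → mifewa.

mifewa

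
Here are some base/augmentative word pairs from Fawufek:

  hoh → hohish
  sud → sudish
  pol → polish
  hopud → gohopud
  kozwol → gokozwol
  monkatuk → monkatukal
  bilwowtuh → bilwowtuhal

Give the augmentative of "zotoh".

sud and hopud both end in -d yet inflect differently (sudish, gohopud), so the final letter is not what conditions the rule; the number of vowels is.
"zotoh" has 2 vowels. The stems with 2 vowels (hopud → gohopud, kozwol → gokozwol) add the prefix go-.
The other patterns: stems with 1 vowel add -ish; stems with 3 vowels add -al.
So zotoh → gozotoh.

gozotoh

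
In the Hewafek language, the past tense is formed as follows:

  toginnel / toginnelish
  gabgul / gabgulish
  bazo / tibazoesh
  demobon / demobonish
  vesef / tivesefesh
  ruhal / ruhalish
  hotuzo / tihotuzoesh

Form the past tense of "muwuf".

timuwufesh

toginnel and vesef both have last vowel 'e' yet inflect differently (toginnelish, tivesefesh), so the last vowel is not what conditions the rule; the final letter is.
"muwuf" ends in -f. The one such stem in the data (vesef → tivesefesh) adds ti- … -esh around the stem, so the same rule applies.
So muwuf → timuwufesh.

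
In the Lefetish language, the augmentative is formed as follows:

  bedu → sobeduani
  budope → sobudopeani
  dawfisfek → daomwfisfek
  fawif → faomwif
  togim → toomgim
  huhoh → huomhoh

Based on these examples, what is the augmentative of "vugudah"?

"vugudah" ends in a consonant. The stems ending in a consonant (dawfisfek → daomwfisfek, fawif → faomwif, togim → toomgim) insert -om- after the first vowel.
The other pattern: stems ending in a vowel add so- … -ani around the stem.
So vugudah → vuomgudah.

vuomgudah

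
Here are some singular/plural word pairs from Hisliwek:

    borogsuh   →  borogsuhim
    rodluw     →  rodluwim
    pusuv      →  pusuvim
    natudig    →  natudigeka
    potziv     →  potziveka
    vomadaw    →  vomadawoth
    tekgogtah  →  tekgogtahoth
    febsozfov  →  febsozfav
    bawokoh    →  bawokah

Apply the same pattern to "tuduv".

tuduvim

pusuv and potziv both end in -v yet inflect differently (pusuvim, potziveka), so the final letter is not what conditions the rule; the last vowel is.
"tuduv" has last vowel 'u'. The stems whose last vowel is 'u' (borogsuh → borogsuhim, rodluw → rodluwim, pusuv → pusuvim) add -im.
The other patterns: stems whose last vowel is 'i' add -eka; stems whose last vowel is 'a' add -oth; stems whose last vowel is 'o' change the last vowel to 'a'.
So tuduv → tuduvim.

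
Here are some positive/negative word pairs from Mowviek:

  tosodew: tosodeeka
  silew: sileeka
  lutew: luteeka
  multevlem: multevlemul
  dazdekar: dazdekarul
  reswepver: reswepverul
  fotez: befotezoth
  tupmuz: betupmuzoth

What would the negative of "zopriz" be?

bezoprizoth

tosodew and multevlem both have last vowel 'e' yet inflect differently (tosodeeka, multevlemul), so the last vowel is not what conditions the rule; the final letter is.
"zopriz" ends in -z. The stems ending in -z (fotez → befotezoth, tupmuz → betupmuzoth) add be- … -oth around the stem.
So zopriz → bezoprizoth.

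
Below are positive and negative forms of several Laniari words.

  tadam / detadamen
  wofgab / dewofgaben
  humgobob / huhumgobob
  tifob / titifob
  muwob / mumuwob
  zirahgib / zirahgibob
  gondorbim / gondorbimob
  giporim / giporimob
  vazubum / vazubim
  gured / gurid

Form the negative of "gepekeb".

gepekib

wofgab and humgobob both end in -b yet inflect differently (dewofgaben, huhumgobob), so the final letter is not what conditions the rule; the last vowel is.
"gepekeb" has last vowel 'e'. The one such stem in the data (gured → gurid) changes the last vowel to 'i' (as does vazubum), so the same rule applies.
The other patterns: stems whose last vowel is 'a' add de- … -en around the stem; stems whose last vowel is 'o' repeat the first consonant+vowel as a prefix; stems whose last vowel is 'i' add -ob.
So gepekeb → gepekib.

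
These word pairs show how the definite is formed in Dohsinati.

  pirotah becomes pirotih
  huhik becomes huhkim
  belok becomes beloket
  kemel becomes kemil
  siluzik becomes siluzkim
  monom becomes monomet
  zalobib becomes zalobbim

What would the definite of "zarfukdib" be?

zarfukdbim

huhik and belok both end in -k yet inflect differently (huhkim, beloket), so the final letter is not what conditions the rule; the last vowel is.
"zarfukdib" has last vowel 'i'. The stems whose last vowel is 'i' (huhik → huhkim, siluzik → siluzkim, zalobib → zalobbim) delete the last vowel and add -im.
So zarfukdib → zarfukdbim.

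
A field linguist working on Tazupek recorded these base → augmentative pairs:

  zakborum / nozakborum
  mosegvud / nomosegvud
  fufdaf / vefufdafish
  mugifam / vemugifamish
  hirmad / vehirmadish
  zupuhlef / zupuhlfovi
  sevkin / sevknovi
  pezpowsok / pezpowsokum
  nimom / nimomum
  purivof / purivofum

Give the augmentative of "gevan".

zakborum and mugifam both end in -m yet inflect differently (nozakborum, vemugifamish), so the final letter is not what conditions the rule; the last vowel is.
"gevan" has last vowel 'a'. The stems whose last vowel is 'a' (fufdaf → vefufdafish, mugifam → vemugifamish, hirmad → vehirmadish) add ve- … -ish around the stem.
The other patterns: stems whose last vowel is 'u' add the prefix no-; stems whose last vowel is 'e' or 'i' delete the last vowel and add -ovi; stems whose last vowel is 'o' add -um.
So gevan → vegevanish.

vegevanish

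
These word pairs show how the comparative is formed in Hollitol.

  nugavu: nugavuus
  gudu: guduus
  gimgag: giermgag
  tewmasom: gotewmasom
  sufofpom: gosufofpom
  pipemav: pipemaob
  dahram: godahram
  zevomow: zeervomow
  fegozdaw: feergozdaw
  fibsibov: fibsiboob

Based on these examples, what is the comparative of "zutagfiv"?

"zutagfiv" ends in -v. The stems ending in -v (pipemav → pipemaob, fibsibov → fibsiboob) drop the final letter and add -ob.
The other patterns: stems ending in -m add the prefix go-; stems ending in -u add -us; stems ending in -g or -w insert -er- after the first vowel.
So zutagfiv → zutagfiob.

zutagfiob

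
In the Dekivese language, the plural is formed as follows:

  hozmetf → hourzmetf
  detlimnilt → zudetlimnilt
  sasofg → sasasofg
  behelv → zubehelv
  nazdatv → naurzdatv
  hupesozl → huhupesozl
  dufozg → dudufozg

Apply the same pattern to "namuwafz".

nazdatv and behelv both end in -v yet inflect differently (naurzdatv, zubehelv), so the final letter is not what conditions the rule; the second-to-last letter is.
"namuwafz" has second-to-last letter 'f'. The one such stem in the data (sasofg → sasasofg) repeats the first consonant+vowel as a prefix (as do dufozg, hupesozl), so the same rule applies.
So namuwafz → nanamuwafz.

nanamuwafz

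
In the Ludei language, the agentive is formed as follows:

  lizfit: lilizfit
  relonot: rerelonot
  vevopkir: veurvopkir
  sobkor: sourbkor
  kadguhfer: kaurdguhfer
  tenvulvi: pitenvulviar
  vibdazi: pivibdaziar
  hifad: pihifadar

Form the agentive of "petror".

lizfit and vevopkir both have last vowel 'i' yet inflect differently (lilizfit, veurvopkir), so the last vowel is not what conditions the rule; the final letter is.
"petror" ends in -r. The stems ending in -r (vevopkir → veurvopkir, sobkor → sourbkor, kadguhfer → kaurdguhfer) insert -ur- after the first vowel.
So petror → peurtror.

peurtror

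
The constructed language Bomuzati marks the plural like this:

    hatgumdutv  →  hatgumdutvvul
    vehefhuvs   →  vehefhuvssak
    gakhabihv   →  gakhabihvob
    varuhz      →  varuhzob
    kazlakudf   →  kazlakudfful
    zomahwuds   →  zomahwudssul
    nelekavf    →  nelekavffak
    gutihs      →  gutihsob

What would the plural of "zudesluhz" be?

vehefhuvs and gutihs both end in -s yet inflect differently (vehefhuvssak, gutihsob), so the final letter is not what conditions the rule; the second-to-last letter is.
"zudesluhz" has second-to-last letter 'h'. The stems whose second-to-last letter is 'h' (gutihs → gutihsob, gakhabihv → gakhabihvob, varuhz → varuhzob) add -ob.
So zudesluhz → zudesluhzob.

zudesluhzob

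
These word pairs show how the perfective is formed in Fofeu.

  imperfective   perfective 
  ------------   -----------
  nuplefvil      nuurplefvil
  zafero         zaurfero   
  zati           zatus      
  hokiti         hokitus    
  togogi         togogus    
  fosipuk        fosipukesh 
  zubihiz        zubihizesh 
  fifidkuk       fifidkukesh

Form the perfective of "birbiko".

"birbiko" ends in -o. The one such stem in the data (zafero → zaurfero) inserts -ur- after the first vowel (as does nuplefvil), so the same rule applies.
So birbiko → biurrbiko.

biurrbiko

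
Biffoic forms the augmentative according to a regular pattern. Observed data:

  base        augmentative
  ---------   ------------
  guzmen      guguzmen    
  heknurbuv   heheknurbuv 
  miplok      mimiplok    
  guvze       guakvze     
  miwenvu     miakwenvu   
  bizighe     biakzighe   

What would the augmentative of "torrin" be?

guzmen and guvze both have last vowel 'e' yet inflect differently (guguzmen, guakvze), so the last vowel is not what conditions the rule; whether the stem ends in a vowel or a consonant is.
"torrin" ends in a consonant. The stems ending in a consonant (guzmen → guguzmen, heknurbuv → heheknurbuv, miplok → mimiplok) repeat the first consonant+vowel as a prefix.
So torrin → totorrin.

totorrin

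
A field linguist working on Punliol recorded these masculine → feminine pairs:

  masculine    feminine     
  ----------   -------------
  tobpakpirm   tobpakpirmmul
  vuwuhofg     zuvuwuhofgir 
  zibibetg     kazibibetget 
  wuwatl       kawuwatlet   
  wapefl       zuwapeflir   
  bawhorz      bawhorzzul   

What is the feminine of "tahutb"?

wapefl and wuwatl both end in -l yet inflect differently (zuwapeflir, kawuwatlet), so the final letter is not what conditions the rule; the second-to-last letter is.
"tahutb" has second-to-last letter 't'. The stems whose second-to-last letter is 't' (wuwatl → kawuwatlet, zibibetg → kazibibetget) add ka- … -et around the stem.
The other patterns: stems whose second-to-last letter is 'r' double the final consonant and add -ul; stems whose second-to-last letter is 'f' add zu- … -ir around the stem.
So tahutb → katahutbet.

katahutbet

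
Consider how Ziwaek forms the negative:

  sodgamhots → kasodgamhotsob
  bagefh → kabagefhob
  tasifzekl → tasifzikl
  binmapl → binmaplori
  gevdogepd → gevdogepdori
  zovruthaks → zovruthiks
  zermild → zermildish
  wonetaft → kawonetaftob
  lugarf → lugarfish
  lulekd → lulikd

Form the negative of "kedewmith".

kakedewmithob

tasifzekl and binmapl both end in -l yet inflect differently (tasifzikl, binmaplori), so the final letter is not what conditions the rule; the second-to-last letter is.
"kedewmith" has second-to-last letter 't'. The one such stem in the data (sodgamhots → kasodgamhotsob) adds ka- … -ob around the stem, so the same rule applies.
The other patterns: stems whose second-to-last letter is 'k' change the last vowel to 'i'; stems whose second-to-last letter is 'p' add -ori; stems whose second-to-last letter is 'l' or 'r' add -ish.
So kedewmith → kakedewmithob.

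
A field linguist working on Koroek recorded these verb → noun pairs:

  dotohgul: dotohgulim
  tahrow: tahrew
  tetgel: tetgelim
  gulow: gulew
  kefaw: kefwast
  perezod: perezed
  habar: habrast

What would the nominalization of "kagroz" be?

kagrez

kefaw and gulow both end in -w yet inflect differently (kefwast, gulew), so the final letter is not what conditions the rule; the last vowel is.
"kagroz" has last vowel 'o'. The stems whose last vowel is 'o' (perezod → perezed, gulow → gulew, tahrow → tahrew) change the last vowel to 'e'.
The other patterns: stems whose last vowel is 'a' delete the last vowel and add -ast; stems whose last vowel is 'e' or 'u' add -im.
So kagroz → kagrez.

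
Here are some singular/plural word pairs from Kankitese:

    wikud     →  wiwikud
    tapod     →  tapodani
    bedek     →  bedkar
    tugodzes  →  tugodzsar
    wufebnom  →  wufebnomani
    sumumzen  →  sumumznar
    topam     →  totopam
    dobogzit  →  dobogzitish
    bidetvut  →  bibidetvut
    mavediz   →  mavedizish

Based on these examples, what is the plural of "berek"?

wufebnom and topam both end in -m yet inflect differently (wufebnomani, totopam), so the final letter is not what conditions the rule; the last vowel is.
"berek" has last vowel 'e'. The stems whose last vowel is 'e' (tugodzes → tugodzsar, sumumzen → sumumznar, bedek → bedkar) delete the last vowel and add -ar.
So berek → berkar.

berkar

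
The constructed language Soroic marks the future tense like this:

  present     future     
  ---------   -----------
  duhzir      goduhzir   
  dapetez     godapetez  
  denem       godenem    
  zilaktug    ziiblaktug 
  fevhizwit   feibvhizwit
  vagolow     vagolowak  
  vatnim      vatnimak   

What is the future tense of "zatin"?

denem and vatnim both end in -m yet inflect differently (godenem, vatnimak), so the final letter is not what conditions the rule; the first letter is.
"zatin" begins with z-. The one such stem in the data (zilaktug → ziiblaktug) inserts -ib- after the first vowel (as does fevhizwit), so the same rule applies.
The other patterns: stems beginning with d- add the prefix go-; stems beginning with v- add -ak.
So zatin → zaibtin.

zaibtin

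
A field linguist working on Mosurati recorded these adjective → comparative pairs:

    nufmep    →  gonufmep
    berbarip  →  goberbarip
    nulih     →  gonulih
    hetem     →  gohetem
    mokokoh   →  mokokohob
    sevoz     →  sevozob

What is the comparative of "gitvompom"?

gitvompomob

nulih and mokokoh both end in -h yet inflect differently (gonulih, mokokohob), so the final letter is not what conditions the rule; the last vowel is.
"gitvompom" has last vowel 'o'. The stems whose last vowel is 'o' (mokokoh → mokokohob, sevoz → sevozob) add -ob.
The other pattern: stems whose last vowel is 'e' or 'i' add the prefix go-.
So gitvompom → gitvompomob.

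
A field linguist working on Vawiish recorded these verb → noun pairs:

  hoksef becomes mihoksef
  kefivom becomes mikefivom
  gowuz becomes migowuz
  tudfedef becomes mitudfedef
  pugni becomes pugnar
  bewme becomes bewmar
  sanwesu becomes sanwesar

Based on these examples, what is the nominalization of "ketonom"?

miketonom

hoksef and bewme both have last vowel 'e' yet inflect differently (mihoksef, bewmar), so the last vowel is not what conditions the rule; whether the stem ends in a vowel or a consonant is.
"ketonom" ends in a consonant. The stems ending in a consonant (hoksef → mihoksef, kefivom → mikefivom, gowuz → migowuz) add the prefix mi-.
So ketonom → miketonom.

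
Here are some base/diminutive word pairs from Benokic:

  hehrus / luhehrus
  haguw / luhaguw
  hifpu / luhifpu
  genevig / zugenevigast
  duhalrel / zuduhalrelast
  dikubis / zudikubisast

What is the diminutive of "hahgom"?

hehrus and dikubis both end in -s yet inflect differently (luhehrus, zudikubisast), so the final letter is not what conditions the rule; the first letter is.
"hahgom" begins with h-. The stems beginning with h- (hehrus → luhehrus, haguw → luhaguw, hifpu → luhifpu) add the prefix lu-.
So hahgom → luhahgom.

luhahgom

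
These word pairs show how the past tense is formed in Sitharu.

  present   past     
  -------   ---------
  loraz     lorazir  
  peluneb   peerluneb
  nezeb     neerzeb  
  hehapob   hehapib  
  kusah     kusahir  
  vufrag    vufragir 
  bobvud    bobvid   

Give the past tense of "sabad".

nezeb and hehapob both end in -b yet inflect differently (neerzeb, hehapib), so the final letter is not what conditions the rule; the last vowel is.
"sabad" has last vowel 'a'. The stems whose last vowel is 'a' (vufrag → vufragir, loraz → lorazir, kusah → kusahir) add -ir.
The other patterns: stems whose last vowel is 'e' insert -er- after the first vowel; stems whose last vowel is 'o' or 'u' change the last vowel to 'i'.
So sabad → sabadir.

sabadir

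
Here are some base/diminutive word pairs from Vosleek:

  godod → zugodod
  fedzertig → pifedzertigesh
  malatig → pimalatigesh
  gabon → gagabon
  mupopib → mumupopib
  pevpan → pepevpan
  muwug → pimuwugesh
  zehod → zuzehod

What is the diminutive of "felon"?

fefelon

"felon" ends in -n. The stems ending in -n (gabon → gagabon, pevpan → pepevpan) repeat the first consonant+vowel as a prefix.
So felon → fefelon.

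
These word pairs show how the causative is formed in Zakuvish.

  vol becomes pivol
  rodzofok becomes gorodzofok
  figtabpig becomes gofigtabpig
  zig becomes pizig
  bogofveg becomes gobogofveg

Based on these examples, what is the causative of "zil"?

pizil

bogofveg and zig both end in -g yet inflect differently (gobogofveg, pizig), so the final letter is not what conditions the rule; the number of vowels is.
"zil" has 1 vowel. The stems with 1 vowel (zig → pizig, vol → pivol) add the prefix pi-.
So zil → pizil.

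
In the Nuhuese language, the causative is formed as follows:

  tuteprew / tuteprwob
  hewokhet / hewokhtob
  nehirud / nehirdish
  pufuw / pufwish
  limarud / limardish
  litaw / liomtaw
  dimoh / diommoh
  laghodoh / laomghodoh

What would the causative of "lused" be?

tuteprew and pufuw both end in -w yet inflect differently (tuteprwob, pufwish), so the final letter is not what conditions the rule; the last vowel is.
"lused" has last vowel 'e'. The stems whose last vowel is 'e' (tuteprew → tuteprwob, hewokhet → hewokhtob) delete the last vowel and add -ob.
The other patterns: stems whose last vowel is 'u' delete the last vowel and add -ish; stems whose last vowel is 'a' or 'o' insert -om- after the first vowel.
So lused → lusdob.

lusdob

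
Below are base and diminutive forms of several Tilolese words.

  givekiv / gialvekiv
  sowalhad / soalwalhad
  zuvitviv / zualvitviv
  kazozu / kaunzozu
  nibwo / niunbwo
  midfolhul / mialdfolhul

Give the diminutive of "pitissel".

pialtissel

midfolhul and kazozu both have last vowel 'u' yet inflect differently (mialdfolhul, kaunzozu), so the last vowel is not what conditions the rule; whether the stem ends in a vowel or a consonant is.
"pitissel" ends in a consonant. The stems ending in a consonant (sowalhad → soalwalhad, givekiv → gialvekiv, midfolhul → mialdfolhul) insert -al- after the first vowel.
The other pattern: stems ending in a vowel insert -un- after the first vowel.
So pitissel → pialtissel.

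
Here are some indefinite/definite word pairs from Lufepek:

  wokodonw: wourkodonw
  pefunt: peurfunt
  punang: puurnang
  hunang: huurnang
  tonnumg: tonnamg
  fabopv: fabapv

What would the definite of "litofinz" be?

punang and tonnumg both end in -g yet inflect differently (puurnang, tonnamg), so the final letter is not what conditions the rule; the second-to-last letter is.
"litofinz" has second-to-last letter 'n'. The stems whose second-to-last letter is 'n' (wokodonw → wourkodonw, pefunt → peurfunt, punang → puurnang) insert -ur- after the first vowel.
The other pattern: stems whose second-to-last letter is 'm' or 'p' change the last vowel to 'a'.
So litofinz → liurtofinz.

liurtofinz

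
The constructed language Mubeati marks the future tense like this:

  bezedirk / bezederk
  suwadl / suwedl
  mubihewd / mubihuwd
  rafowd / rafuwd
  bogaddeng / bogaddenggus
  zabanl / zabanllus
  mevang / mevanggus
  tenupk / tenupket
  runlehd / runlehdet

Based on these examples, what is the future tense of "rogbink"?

rogbinkkus

suwadl and zabanl both end in -l yet inflect differently (suwedl, zabanllus), so the final letter is not what conditions the rule; the second-to-last letter is.
"rogbink" has second-to-last letter 'n'. The stems whose second-to-last letter is 'n' (bogaddeng → bogaddenggus, zabanl → zabanllus, mevang → mevanggus) double the final consonant and add -us.
So rogbink → rogbinkkus.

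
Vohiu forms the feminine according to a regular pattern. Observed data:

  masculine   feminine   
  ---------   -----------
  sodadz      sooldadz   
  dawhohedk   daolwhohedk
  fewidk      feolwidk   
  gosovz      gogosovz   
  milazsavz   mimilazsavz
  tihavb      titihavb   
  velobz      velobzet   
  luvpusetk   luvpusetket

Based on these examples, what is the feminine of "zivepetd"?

sodadz and gosovz both end in -z yet inflect differently (sooldadz, gogosovz), so the final letter is not what conditions the rule; the second-to-last letter is.
"zivepetd" has second-to-last letter 't'. The one such stem in the data (luvpusetk → luvpusetket) adds -et, so the same rule applies.
So zivepetd → zivepetdet.

zivepetdet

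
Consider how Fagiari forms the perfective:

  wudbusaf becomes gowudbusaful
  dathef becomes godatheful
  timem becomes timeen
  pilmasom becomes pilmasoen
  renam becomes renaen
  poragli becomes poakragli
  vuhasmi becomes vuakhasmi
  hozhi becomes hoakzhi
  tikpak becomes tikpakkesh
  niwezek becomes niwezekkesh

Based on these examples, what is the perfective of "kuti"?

dathef and timem both have last vowel 'e' yet inflect differently (godatheful, timeen), so the last vowel is not what conditions the rule; the final letter is.
"kuti" ends in -i. The stems ending in -i (poragli → poakragli, vuhasmi → vuakhasmi, hozhi → hoakzhi) insert -ak- after the first vowel.
So kuti → kuakti.

kuakti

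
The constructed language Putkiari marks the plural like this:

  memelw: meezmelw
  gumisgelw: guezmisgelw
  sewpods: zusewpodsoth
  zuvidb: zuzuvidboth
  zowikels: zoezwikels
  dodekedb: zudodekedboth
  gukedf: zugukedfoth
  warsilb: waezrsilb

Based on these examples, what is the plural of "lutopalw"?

zowikels and sewpods both end in -s yet inflect differently (zoezwikels, zusewpodsoth), so the final letter is not what conditions the rule; the second-to-last letter is.
"lutopalw" has second-to-last letter 'l'. The stems whose second-to-last letter is 'l' (zowikels → zoezwikels, memelw → meezmelw, gumisgelw → guezmisgelw) insert -ez- after the first vowel.
So lutopalw → lueztopalw.

lueztopalw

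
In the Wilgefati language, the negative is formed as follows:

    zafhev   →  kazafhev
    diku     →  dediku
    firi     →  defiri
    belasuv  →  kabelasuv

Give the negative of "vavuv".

kavavuv

diku and belasuv both have last vowel 'u' yet inflect differently (dediku, kabelasuv), so the last vowel is not what conditions the rule; whether the stem ends in a vowel or a consonant is.
"vavuv" ends in a consonant. The stems ending in a consonant (belasuv → kabelasuv, zafhev → kazafhev) add the prefix ka-.
So vavuv → kavavuv.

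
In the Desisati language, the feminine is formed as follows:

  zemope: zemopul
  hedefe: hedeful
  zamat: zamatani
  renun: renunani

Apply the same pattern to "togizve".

togizvul

zemope and zamat both begin with z- yet inflect differently (zemopul, zamatani), so the first letter is not what conditions the rule; the final letter is.
"togizve" ends in -e. The stems ending in -e (zemope → zemopul, hedefe → hedeful) drop the final letter and add -ul.
So togizve → togizvul.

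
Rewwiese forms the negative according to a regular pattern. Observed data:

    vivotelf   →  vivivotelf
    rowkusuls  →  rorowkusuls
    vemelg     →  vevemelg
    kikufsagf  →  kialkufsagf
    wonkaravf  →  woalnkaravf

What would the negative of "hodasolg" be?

hohodasolg

vivotelf and kikufsagf both end in -f yet inflect differently (vivivotelf, kialkufsagf), so the final letter is not what conditions the rule; the second-to-last letter is.
"hodasolg" has second-to-last letter 'l'. The stems whose second-to-last letter is 'l' (vivotelf → vivivotelf, rowkusuls → rorowkusuls, vemelg → vevemelg) repeat the first consonant+vowel as a prefix.
So hodasolg → hohodasolg.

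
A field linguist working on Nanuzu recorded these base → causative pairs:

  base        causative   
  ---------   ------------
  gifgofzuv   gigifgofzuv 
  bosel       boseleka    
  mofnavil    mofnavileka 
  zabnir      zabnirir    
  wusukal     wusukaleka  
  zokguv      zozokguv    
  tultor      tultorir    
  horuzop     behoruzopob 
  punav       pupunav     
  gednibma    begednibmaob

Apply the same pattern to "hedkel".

"hedkel" ends in -l. The stems ending in -l (mofnavil → mofnavileka, wusukal → wusukaleka, bosel → boseleka) add -eka.
So hedkel → hedkeleka.

hedkeleka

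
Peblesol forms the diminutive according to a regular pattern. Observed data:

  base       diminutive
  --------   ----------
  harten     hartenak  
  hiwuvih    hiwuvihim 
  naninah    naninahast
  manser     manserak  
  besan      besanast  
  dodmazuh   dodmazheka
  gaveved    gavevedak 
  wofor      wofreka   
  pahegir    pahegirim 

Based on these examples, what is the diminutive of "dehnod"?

"dehnod" has last vowel 'o'. The one such stem in the data (wofor → wofreka) deletes the last vowel and adds -eka (as does dodmazuh), so the same rule applies.
The other patterns: stems whose last vowel is 'i' add -im; stems whose last vowel is 'a' add -ast; stems whose last vowel is 'e' add -ak.
So dehnod → dehndeka.

dehndeka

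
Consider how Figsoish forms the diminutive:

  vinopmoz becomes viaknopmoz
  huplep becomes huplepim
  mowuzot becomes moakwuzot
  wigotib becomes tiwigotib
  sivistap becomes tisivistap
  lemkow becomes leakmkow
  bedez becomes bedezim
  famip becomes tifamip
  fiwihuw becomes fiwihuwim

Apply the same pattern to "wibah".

tiwibah

"wibah" has last vowel 'a'. The one such stem in the data (sivistap → tisivistap) adds the prefix ti-, so the same rule applies.
The other patterns: stems whose last vowel is 'o' insert -ak- after the first vowel; stems whose last vowel is 'e' or 'u' add -im.
So wibah → tiwibah.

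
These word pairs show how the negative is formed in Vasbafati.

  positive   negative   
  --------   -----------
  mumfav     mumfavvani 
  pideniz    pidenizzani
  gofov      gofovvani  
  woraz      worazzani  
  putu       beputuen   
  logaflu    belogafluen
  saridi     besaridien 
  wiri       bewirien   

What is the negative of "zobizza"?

bezobizzaen

pideniz and saridi both have last vowel 'i' yet inflect differently (pidenizzani, besaridien), so the last vowel is not what conditions the rule; whether the stem ends in a vowel or a consonant is.
"zobizza" ends in a vowel. The stems ending in a vowel (putu → beputuen, logaflu → belogafluen, saridi → besaridien) add be- … -en around the stem.
So zobizza → bezobizzaen.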